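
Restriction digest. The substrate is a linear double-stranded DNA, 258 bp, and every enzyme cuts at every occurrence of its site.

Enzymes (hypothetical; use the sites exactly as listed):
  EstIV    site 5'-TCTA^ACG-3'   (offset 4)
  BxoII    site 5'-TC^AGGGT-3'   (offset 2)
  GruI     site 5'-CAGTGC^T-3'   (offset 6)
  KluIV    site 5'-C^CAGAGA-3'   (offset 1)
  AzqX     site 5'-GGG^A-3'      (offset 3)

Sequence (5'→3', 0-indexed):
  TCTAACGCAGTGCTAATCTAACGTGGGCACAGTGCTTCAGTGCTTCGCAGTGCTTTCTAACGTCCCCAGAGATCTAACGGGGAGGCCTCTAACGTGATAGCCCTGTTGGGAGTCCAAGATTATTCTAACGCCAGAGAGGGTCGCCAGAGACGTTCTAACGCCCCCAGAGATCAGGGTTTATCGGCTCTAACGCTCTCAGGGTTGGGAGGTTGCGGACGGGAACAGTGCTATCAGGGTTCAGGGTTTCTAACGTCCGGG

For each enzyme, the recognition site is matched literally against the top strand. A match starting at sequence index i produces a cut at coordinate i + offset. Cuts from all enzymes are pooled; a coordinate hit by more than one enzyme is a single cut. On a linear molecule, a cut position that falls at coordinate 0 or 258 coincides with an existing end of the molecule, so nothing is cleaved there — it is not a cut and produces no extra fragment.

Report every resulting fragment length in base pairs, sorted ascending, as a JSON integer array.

Scan for sites:
  EstIV (TCTAACG, off=4): starts [0, 16, 55, 72, 87, 123, 153, 185, 245] → cuts [4, 20, 59, 76, 91, 127, 157, 189, 249]
  BxoII (TCAGGGT, off=2): starts [170, 195, 230, 237] → cuts [172, 197, 232, 239]
  GruI (CAGTGCT, off=6): starts [7, 29, 37, 47, 222] → cuts [13, 35, 43, 53, 228]
  KluIV (CCAGAGA, off=1): starts [65, 130, 143, 163] → cuts [66, 131, 144, 164]
  AzqX (GGGA, off=3): starts [79, 107, 203, 217] → cuts [82, 110, 206, 220]

Pooled cuts: [4, 13, 20, 35, 43, 53, 59, 66, 76, 82, 91, 110, 127, 131, 144, 157, 164, 172, 189, 197, 206, 220, 228, 232, 239, 249]

Fragment lengths:
  [0,4): 4 bp
  [4,13): 9 bp
  [13,20): 7 bp
  [20,35): 15 bp
  [35,43): 8 bp
  [43,53): 10 bp
  [53,59): 6 bp
  [59,66): 7 bp
  [66,76): 10 bp
  [76,82): 6 bp
  [82,91): 9 bp
  [91,110): 19 bp
  [110,127): 17 bp
  [127,131): 4 bp
  [131,144): 13 bp
  [144,157): 13 bp
  [157,164): 7 bp
  [164,172): 8 bp
  [172,189): 17 bp
  [189,197): 8 bp
  [197,206): 9 bp
  [206,220): 14 bp
  [220,228): 8 bp
  [228,232): 4 bp
  [232,239): 7 bp
  [239,249): 10 bp
  [249,258): 9 bp

[4,4,4,6,6,7,7,7,7,8,8,8,8,9,9,9,9,10,10,10,13,13,14,15,17,17,19]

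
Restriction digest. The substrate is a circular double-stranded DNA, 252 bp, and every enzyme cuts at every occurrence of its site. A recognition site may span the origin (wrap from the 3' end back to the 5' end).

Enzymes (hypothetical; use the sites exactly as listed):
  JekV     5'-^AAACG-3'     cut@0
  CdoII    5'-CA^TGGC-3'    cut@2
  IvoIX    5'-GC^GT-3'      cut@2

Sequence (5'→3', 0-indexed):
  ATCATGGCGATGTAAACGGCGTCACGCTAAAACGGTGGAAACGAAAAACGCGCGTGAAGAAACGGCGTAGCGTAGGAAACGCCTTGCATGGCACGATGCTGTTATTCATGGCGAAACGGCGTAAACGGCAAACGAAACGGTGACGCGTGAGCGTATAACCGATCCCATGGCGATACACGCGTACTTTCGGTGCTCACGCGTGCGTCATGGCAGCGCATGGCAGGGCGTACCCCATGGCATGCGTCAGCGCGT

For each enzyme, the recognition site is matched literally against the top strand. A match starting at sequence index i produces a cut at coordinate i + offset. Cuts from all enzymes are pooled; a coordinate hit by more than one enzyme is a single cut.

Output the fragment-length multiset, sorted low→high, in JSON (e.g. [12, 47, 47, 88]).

Per-enzyme occurrences:
  JekV AAACG/0: at [13, 29, 38, 45, 59, 76, 113, 122, 129, 134] ⇒ [13, 29, 38, 45, 59, 76, 113, 122, 129, 134]
  CdoII CATGGC/2: at [2, 86, 106, 165, 205, 215, 232] ⇒ [4, 88, 108, 167, 207, 217, 234]
  IvoIX GCGT/2: at [18, 51, 64, 69, 118, 144, 150, 178, 197, 201, 224, 240, 248] ⇒ [20, 53, 66, 71, 120, 146, 152, 180, 199, 203, 226, 242, 250]

Pooled cuts: [4, 13, 20, 29, 38, 45, 53, 59, 66, 71, 76, 88, 108, 113, 120, 122, 129, 134, 146, 152, 167, 180, 199, 203, 207, 217, 226, 234, 242, 250]

Fragment lengths:
  4→13: 9 bp
  13→20: 7 bp
  20→29: 9 bp
  29→38: 9 bp
  38→45: 7 bp
  45→53: 8 bp
  53→59: 6 bp
  59→66: 7 bp
  66→71: 5 bp
  71→76: 5 bp
  76→88: 12 bp
  88→108: 20 bp
  108→113: 5 bp
  113→120: 7 bp
  120→122: 2 bp
  122→129: 7 bp
  129→134: 5 bp
  134→146: 12 bp
  146→152: 6 bp
  152→167: 15 bp
  167→180: 13 bp
  180→199: 19 bp
  199→203: 4 bp
  203→207: 4 bp
  207→217: 10 bp
  217→226: 9 bp
  226→234: 8 bp
  234→242: 8 bp
  242→250: 8 bp
  250→4 (wrap): 252-250+4 = 6 bp

[2,4,4,5,5,5,5,6,6,6,7,7,7,7,7,8,8,8,8,9,9,9,9,10,12,12,13,15,19,20]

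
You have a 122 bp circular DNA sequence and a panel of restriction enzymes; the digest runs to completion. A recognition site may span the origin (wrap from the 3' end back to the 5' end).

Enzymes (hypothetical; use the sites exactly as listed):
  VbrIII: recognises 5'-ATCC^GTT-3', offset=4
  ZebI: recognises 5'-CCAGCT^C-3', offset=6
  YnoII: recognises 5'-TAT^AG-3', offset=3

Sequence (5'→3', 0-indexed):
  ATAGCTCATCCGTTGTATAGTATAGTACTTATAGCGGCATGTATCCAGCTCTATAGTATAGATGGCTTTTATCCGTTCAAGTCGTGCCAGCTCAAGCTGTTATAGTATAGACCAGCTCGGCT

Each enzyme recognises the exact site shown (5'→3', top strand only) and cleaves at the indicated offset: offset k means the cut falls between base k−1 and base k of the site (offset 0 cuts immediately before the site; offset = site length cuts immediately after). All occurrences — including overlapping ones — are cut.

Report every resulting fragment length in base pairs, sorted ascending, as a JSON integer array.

[4,5,5,5,7,7,9,9,9,11,15,18,18]

Per-enzyme occurrences:
  VbrIII (ATCCGTT, off=4): starts [7, 70] → cuts [11, 74]
  ZebI (CCAGCTC, off=6): starts [44, 86, 111] → cuts [50, 92, 117]
  YnoII (TATAG, off=3): starts [15, 20, 29, 51, 56, 100, 105, 121] → cuts [2, 18, 23, 32, 54, 59, 103, 108]

Pooled cuts: [2, 11, 18, 23, 32, 50, 54, 59, 74, 92, 103, 108, 117]

Fragments:
  2→11: 9 bp
  11→18: 7 bp
  18→23: 5 bp
  23→32: 9 bp
  32→50: 18 bp
  50→54: 4 bp
  54→59: 5 bp
  59→74: 15 bp
  74→92: 18 bp
  92→103: 11 bp
  103→108: 5 bp
  108→117: 9 bp
  117→2 (wrap): 122-117+2 = 7 bp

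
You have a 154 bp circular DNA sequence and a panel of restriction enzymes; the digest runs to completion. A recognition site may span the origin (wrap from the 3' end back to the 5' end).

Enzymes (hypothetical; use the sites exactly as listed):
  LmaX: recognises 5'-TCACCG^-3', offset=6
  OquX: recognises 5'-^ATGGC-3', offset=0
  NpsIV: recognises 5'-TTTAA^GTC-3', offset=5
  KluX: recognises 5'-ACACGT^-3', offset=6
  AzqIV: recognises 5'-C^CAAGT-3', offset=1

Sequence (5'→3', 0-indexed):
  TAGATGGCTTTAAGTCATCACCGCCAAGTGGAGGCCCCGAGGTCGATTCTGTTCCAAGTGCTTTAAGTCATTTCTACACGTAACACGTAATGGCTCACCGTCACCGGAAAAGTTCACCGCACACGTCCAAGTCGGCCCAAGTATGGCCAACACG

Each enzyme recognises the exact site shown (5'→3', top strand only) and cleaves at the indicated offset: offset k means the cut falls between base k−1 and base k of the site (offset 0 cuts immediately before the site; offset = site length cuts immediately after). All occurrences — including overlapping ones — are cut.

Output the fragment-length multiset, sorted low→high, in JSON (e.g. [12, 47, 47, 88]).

Site scan:
  LmaX TCACCG/6: at [17, 94, 100, 113] ⇒ [23, 100, 106, 119]
  OquX ATGGC/0: at [3, 89, 142] ⇒ [3, 89, 142]
  NpsIV TTTAAGTC/5: at [8, 61] ⇒ [13, 66]
  KluX ACACGT/6: at [75, 82, 120, 149] ⇒ [1, 81, 88, 126]
  AzqIV CCAAGT/1: at [23, 53, 126, 136] ⇒ [24, 54, 127, 137]

All cut coordinates (distinct, sorted): [1, 3, 13, 23, 24, 54, 66, 81, 88, 89, 100, 106, 119, 126, 127, 137, 142]

Fragment lengths:
  1→3: 2 bp
  3→13: 10 bp
  13→23: 10 bp
  23→24: 1 bp
  24→54: 30 bp
  54→66: 12 bp
  66→81: 15 bp
  81→88: 7 bp
  88→89: 1 bp
  89→100: 11 bp
  100→106: 6 bp
  106→119: 13 bp
  119→126: 7 bp
  126→127: 1 bp
  127→137: 10 bp
  137→142: 5 bp
  142→1 (wrap): 154-142+1 = 13 bp

[1,1,1,2,5,6,7,7,10,10,10,11,12,13,13,15,30]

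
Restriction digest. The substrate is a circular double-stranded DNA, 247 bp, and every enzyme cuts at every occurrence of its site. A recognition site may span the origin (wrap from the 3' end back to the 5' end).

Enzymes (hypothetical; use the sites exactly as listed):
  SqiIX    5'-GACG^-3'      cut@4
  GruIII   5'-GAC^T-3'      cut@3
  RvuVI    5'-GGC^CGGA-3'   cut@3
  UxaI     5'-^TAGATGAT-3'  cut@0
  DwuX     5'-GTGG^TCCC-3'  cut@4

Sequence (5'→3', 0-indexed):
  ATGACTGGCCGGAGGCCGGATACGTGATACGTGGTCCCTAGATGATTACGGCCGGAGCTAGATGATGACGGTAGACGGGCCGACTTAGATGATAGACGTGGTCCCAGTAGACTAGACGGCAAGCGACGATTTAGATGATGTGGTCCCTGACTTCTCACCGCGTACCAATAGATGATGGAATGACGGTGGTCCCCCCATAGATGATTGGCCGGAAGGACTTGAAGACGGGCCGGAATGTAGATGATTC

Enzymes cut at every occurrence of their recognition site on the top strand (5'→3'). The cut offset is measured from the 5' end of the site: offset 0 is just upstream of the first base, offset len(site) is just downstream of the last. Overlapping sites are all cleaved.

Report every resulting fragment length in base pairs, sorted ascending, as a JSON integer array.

Scan for sites:
  SqiIX (GACG, off=4): starts [66, 73, 94, 114, 124, 181, 223] → cuts [70, 77, 98, 118, 128, 185, 227]
  GruIII (GACT, off=3): starts [2, 81, 109, 148, 215] → cuts [5, 84, 112, 151, 218]
  RvuVI (GGCCGGA, off=3): starts [6, 13, 49, 206, 227] → cuts [9, 16, 52, 209, 230]
  UxaI (TAGATGAT, off=0): starts [38, 58, 85, 131, 168, 197, 237] → cuts [38, 58, 85, 131, 168, 197, 237]
  DwuX (GTGGTCCC, off=4): starts [30, 97, 139, 185] → cuts [34, 101, 143, 189]

Pooled cuts: [5, 9, 16, 34, 38, 52, 58, 70, 77, 84, 85, 98, 101, 112, 118, 128, 131, 143, 151, 168, 185, 189, 197, 209, 218, 227, 230, 237]

Fragments:
  5→9: 4 bp
  9→16: 7 bp
  16→34: 18 bp
  34→38: 4 bp
  38→52: 14 bp
  52→58: 6 bp
  58→70: 12 bp
  70→77: 7 bp
  77→84: 7 bp
  84→85: 1 bp
  85→98: 13 bp
  98→101: 3 bp
  101→112: 11 bp
  112→118: 6 bp
  118→128: 10 bp
  128→131: 3 bp
  131→143: 12 bp
  143→151: 8 bp
  151→168: 17 bp
  168→185: 17 bp
  185→189: 4 bp
  189→197: 8 bp
  197→209: 12 bp
  209→218: 9 bp
  218→227: 9 bp
  227→230: 3 bp
  230→237: 7 bp
  237→5 (wrap): 247-237+5 = 15 bp

[1,3,3,3,4,4,4,6,6,7,7,7,7,8,8,9,9,10,11,12,12,12,13,14,15,17,17,18]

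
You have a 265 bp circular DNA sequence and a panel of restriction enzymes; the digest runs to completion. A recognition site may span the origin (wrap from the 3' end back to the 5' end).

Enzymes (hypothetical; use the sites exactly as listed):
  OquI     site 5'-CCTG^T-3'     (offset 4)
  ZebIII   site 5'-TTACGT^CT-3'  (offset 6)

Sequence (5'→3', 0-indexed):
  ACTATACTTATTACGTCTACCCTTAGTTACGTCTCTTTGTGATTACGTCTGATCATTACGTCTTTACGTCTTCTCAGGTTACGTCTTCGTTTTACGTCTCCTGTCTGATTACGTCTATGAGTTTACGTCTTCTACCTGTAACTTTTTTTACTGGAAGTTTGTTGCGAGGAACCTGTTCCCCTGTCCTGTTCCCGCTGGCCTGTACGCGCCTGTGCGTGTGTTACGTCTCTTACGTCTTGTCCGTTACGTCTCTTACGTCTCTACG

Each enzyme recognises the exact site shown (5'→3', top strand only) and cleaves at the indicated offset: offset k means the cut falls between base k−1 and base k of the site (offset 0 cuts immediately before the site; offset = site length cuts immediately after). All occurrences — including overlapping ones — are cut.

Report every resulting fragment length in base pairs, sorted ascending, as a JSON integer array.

[5,6,8,8,9,9,10,10,11,13,13,14,14,14,14,15,16,16,23,37]

Scan for sites:
  OquI (CCTGT, off=4): starts [99, 134, 171, 179, 184, 198, 208] → cuts [103, 138, 175, 183, 188, 202, 212]
  ZebIII (TTACGTCT, off=6): starts [10, 26, 42, 55, 63, 78, 91, 108, 122, 220, 229, 243, 252] → cuts [16, 32, 48, 61, 69, 84, 97, 114, 128, 226, 235, 249, 258]

Pooled cuts: [16, 32, 48, 61, 69, 84, 97, 103, 114, 128, 138, 175, 183, 188, 202, 212, 226, 235, 249, 258]

Fragment lengths:
  16→32: 16 bp
  32→48: 16 bp
  48→61: 13 bp
  61→69: 8 bp
  69→84: 15 bp
  84→97: 13 bp
  97→103: 6 bp
  103→114: 11 bp
  114→128: 14 bp
  128→138: 10 bp
  138→175: 37 bp
  175→183: 8 bp
  183→188: 5 bp
  188→202: 14 bp
  202→212: 10 bp
  212→226: 14 bp
  226→235: 9 bp
  235→249: 14 bp
  249→258: 9 bp
  258→16 (wrap): 265-258+16 = 23 bp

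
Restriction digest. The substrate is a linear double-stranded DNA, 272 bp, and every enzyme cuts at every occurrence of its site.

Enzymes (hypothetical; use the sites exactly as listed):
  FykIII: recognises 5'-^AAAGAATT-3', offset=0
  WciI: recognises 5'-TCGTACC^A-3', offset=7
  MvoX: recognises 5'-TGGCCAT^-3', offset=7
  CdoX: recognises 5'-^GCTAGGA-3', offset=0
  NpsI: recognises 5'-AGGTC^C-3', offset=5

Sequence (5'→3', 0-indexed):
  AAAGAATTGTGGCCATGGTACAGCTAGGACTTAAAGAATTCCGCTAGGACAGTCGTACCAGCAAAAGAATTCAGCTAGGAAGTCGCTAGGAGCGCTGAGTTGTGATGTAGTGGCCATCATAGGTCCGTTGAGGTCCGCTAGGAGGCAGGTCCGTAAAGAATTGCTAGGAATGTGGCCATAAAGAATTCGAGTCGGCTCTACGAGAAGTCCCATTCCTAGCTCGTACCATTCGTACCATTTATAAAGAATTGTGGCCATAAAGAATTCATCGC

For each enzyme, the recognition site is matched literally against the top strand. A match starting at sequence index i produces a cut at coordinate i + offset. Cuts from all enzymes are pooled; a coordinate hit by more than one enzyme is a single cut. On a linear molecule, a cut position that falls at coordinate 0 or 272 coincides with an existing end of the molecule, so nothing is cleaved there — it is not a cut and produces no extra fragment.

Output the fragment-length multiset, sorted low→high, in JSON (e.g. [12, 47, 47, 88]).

Per-enzyme occurrences:
  FykIII (AAAGAATT, off=0): starts [0, 32, 63, 154, 179, 242, 258] → cuts [32, 63, 154, 179, 242, 258] (position 0 is a terminus of the linear molecule — no cut)
  WciI (TCGTACCA, off=7): starts [52, 220, 229] → cuts [59, 227, 236]
  MvoX (TGGCCAT, off=7): starts [9, 110, 172, 251] → cuts [16, 117, 179, 258]
  CdoX (GCTAGGA, off=0): starts [22, 42, 73, 84, 136, 162] → cuts [22, 42, 73, 84, 136, 162]
  NpsI (AGGTCC, off=5): starts [120, 130, 146] → cuts [125, 135, 151]

All cut coordinates (distinct, sorted): [16, 22, 32, 42, 59, 63, 73, 84, 117, 125, 135, 136, 151, 154, 162, 179, 227, 236, 242, 258]

Fragment lengths:
  [0,16): 16 bp
  [16,22): 6 bp
  [22,32): 10 bp
  [32,42): 10 bp
  [42,59): 17 bp
  [59,63): 4 bp
  [63,73): 10 bp
  [73,84): 11 bp
  [84,117): 33 bp
  [117,125): 8 bp
  [125,135): 10 bp
  [135,136): 1 bp
  [136,151): 15 bp
  [151,154): 3 bp
  [154,162): 8 bp
  [162,179): 17 bp
  [179,227): 48 bp
  [227,236): 9 bp
  [236,242): 6 bp
  [242,258): 16 bp
  [258,272): 14 bp

[1,3,4,6,6,8,8,9,10,10,10,10,11,14,15,16,16,17,17,33,48]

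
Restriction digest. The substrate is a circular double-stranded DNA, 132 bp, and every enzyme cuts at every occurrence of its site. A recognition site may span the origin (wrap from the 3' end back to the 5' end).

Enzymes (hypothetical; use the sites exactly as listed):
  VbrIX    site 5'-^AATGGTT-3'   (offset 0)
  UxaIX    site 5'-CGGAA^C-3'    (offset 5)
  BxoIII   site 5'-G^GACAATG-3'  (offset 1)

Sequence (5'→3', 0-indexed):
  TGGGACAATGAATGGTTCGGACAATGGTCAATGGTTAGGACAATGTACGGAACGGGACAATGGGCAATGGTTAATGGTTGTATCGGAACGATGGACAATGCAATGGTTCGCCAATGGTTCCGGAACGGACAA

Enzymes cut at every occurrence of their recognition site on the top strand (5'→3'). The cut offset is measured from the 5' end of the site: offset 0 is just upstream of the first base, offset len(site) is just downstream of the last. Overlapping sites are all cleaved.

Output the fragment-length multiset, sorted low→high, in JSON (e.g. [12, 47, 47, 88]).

Site scan:
  VbrIX AATGGTT/0: at [10, 29, 65, 72, 101, 112] ⇒ [10, 29, 65, 72, 101, 112]
  UxaIX CGGAAC/5: at [47, 83, 120] ⇒ [52, 88, 125]
  BxoIII GGACAATG/1: at [2, 18, 37, 54, 92, 126] ⇒ [3, 19, 38, 55, 93, 127]

Pooled cuts: [3, 10, 19, 29, 38, 52, 55, 65, 72, 88, 93, 101, 112, 125, 127]

Fragment lengths:
  3→10: 7 bp
  10→19: 9 bp
  19→29: 10 bp
  29→38: 9 bp
  38→52: 14 bp
  52→55: 3 bp
  55→65: 10 bp
  65→72: 7 bp
  72→88: 16 bp
  88→93: 5 bp
  93→101: 8 bp
  101→112: 11 bp
  112→125: 13 bp
  125→127: 2 bp
  127→3 (wrap): 132-127+3 = 8 bp

[2,3,5,7,7,8,8,9,9,10,10,11,13,14,16]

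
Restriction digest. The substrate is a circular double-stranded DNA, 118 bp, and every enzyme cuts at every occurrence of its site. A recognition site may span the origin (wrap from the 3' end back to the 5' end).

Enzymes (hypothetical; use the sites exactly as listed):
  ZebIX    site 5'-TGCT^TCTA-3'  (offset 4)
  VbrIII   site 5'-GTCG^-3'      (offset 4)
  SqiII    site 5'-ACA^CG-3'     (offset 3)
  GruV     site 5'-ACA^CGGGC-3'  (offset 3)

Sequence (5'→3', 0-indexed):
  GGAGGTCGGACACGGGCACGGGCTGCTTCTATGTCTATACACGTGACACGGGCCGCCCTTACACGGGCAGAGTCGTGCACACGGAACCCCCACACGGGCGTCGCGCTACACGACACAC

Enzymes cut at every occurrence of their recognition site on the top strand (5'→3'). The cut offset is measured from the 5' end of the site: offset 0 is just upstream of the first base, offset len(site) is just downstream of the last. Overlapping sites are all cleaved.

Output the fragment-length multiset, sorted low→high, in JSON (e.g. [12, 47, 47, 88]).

Per-enzyme occurrences:
  ZebIX (TGCTTCTA, off=4): starts [23] → cuts [27]
  VbrIII (GTCG, off=4): starts [4, 71, 99] → cuts [8, 75, 103]
  SqiII (ACACG, off=3): starts [9, 38, 45, 60, 78, 91, 107, 114] → cuts [12, 41, 48, 63, 81, 94, 110, 117]
  GruV (ACACGGGC, off=3): starts [9, 45, 60, 91] → cuts [12, 48, 63, 94]

All cut coordinates (distinct, sorted): [8, 12, 27, 41, 48, 63, 75, 81, 94, 103, 110, 117]

Fragments:
  8→12: 4 bp
  12→27: 15 bp
  27→41: 14 bp
  41→48: 7 bp
  48→63: 15 bp
  63→75: 12 bp
  75→81: 6 bp
  81→94: 13 bp
  94→103: 9 bp
  103→110: 7 bp
  110→117: 7 bp
  117→8 (wrap): 118-117+8 = 9 bp

[4,6,7,7,7,9,9,12,13,14,15,15]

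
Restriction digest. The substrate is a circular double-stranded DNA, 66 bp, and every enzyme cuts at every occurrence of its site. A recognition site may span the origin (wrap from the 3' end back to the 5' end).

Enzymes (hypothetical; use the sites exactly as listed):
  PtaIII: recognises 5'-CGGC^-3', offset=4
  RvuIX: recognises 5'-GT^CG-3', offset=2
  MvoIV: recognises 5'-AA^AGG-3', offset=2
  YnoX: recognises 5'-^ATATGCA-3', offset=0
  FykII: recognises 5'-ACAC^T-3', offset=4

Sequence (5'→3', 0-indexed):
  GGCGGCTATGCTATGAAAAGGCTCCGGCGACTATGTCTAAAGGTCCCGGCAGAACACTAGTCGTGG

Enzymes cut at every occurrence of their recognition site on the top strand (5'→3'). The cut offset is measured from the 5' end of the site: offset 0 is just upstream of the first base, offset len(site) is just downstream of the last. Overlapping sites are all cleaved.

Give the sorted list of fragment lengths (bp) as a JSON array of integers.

[4,7,10,10,11,12,12]

Scan for sites:
  PtaIII CGGC/4: at [2, 24, 46] ⇒ [6, 28, 50]
  RvuIX GTCG/2: at [59] ⇒ [61]
  MvoIV AAAGG/2: at [16, 38] ⇒ [18, 40]
  YnoX (ATATGCA, off=0): no sites
  FykII ACACT/4: at [53] ⇒ [57]

Pooled cuts: [6, 18, 28, 40, 50, 57, 61]

Fragment lengths:
  6→18: 12 bp
  18→28: 10 bp
  28→40: 12 bp
  40→50: 10 bp
  50→57: 7 bp
  57→61: 4 bp
  61→6 (wrap): 66-61+6 = 11 bp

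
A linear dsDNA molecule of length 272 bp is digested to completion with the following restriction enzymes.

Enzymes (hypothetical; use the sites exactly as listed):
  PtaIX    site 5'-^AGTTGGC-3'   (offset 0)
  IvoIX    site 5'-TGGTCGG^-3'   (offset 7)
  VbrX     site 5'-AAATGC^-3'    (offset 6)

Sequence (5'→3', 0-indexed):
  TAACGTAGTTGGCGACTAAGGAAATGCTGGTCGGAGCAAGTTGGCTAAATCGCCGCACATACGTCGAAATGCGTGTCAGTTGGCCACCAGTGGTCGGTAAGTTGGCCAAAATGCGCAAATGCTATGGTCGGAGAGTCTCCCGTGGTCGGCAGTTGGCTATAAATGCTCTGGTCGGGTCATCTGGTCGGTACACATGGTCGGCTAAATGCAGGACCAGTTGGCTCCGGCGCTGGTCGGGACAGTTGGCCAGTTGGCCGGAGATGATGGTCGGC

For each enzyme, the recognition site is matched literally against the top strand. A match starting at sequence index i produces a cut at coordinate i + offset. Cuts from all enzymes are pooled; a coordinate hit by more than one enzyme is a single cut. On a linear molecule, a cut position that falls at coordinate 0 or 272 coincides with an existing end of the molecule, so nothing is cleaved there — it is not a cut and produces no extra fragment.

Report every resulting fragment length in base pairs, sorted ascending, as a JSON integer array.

[1,1,2,3,4,5,6,6,7,8,8,8,9,9,13,13,15,16,18,20,21,22,23,34]

Per-enzyme occurrences:
  PtaIX (AGTTGGC, off=0): starts [6, 38, 77, 99, 150, 215, 240, 248] → cuts [6, 38, 77, 99, 150, 215, 240, 248]
  IvoIX (TGGTCGG, off=7): starts [27, 90, 124, 142, 168, 181, 194, 230, 264] → cuts [34, 97, 131, 149, 175, 188, 201, 237, 271]
  VbrX (AAATGC, off=6): starts [21, 66, 108, 116, 160, 203] → cuts [27, 72, 114, 122, 166, 209]

Pooled cuts: [6, 27, 34, 38, 72, 77, 97, 99, 114, 122, 131, 149, 150, 166, 175, 188, 201, 209, 215, 237, 240, 248, 271]

Fragments:
  [0,6): 6 bp
  [6,27): 21 bp
  [27,34): 7 bp
  [34,38): 4 bp
  [38,72): 34 bp
  [72,77): 5 bp
  [77,97): 20 bp
  [97,99): 2 bp
  [99,114): 15 bp
  [114,122): 8 bp
  [122,131): 9 bp
  [131,149): 18 bp
  [149,150): 1 bp
  [150,166): 16 bp
  [166,175): 9 bp
  [175,188): 13 bp
  [188,201): 13 bp
  [201,209): 8 bp
  [209,215): 6 bp
  [215,237): 22 bp
  [237,240): 3 bp
  [240,248): 8 bp
  [248,271): 23 bp
  [271,272): 1 bp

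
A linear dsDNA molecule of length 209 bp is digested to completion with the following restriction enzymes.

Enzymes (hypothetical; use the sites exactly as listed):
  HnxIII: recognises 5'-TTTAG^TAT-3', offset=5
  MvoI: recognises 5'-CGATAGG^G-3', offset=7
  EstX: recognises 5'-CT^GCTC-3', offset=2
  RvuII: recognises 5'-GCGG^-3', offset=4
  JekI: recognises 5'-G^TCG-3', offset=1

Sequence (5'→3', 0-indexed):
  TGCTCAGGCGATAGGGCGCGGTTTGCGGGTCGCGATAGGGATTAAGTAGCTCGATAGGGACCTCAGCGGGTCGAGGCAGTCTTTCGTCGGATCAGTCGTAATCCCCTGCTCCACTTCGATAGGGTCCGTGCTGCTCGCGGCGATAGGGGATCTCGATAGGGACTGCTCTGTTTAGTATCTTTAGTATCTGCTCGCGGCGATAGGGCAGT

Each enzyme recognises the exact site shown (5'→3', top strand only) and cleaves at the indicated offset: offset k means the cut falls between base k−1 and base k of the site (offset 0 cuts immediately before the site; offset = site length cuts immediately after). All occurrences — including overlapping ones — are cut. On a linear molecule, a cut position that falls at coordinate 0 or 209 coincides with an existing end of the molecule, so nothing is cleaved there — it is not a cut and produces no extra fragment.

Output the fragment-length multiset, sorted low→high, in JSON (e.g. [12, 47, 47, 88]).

Per-enzyme occurrences:
  HnxIII TTTAGTAT/5: at [170, 179] ⇒ [175, 184]
  MvoI CGATAGGG/7: at [8, 32, 51, 116, 140, 153, 197] ⇒ [15, 39, 58, 123, 147, 160, 204]
  EstX CTGCTC/2: at [105, 130, 162, 187] ⇒ [107, 132, 164, 189]
  RvuII GCGG/4: at [17, 24, 65, 136, 193] ⇒ [21, 28, 69, 140, 197]
  JekI GTCG/1: at [28, 69, 85, 94] ⇒ [29, 70, 86, 95]

Pooled cuts: [15, 21, 28, 29, 39, 58, 69, 70, 86, 95, 107, 123, 132, 140, 147, 160, 164, 175, 184, 189, 197, 204]

Fragments:
  [0,15): 15 bp
  [15,21): 6 bp
  [21,28): 7 bp
  [28,29): 1 bp
  [29,39): 10 bp
  [39,58): 19 bp
  [58,69): 11 bp
  [69,70): 1 bp
  [70,86): 16 bp
  [86,95): 9 bp
  [95,107): 12 bp
  [107,123): 16 bp
  [123,132): 9 bp
  [132,140): 8 bp
  [140,147): 7 bp
  [147,160): 13 bp
  [160,164): 4 bp
  [164,175): 11 bp
  [175,184): 9 bp
  [184,189): 5 bp
  [189,197): 8 bp
  [197,204): 7 bp
  [204,209): 5 bp

[1,1,4,5,5,6,7,7,7,8,8,9,9,9,10,11,11,12,13,15,16,16,19]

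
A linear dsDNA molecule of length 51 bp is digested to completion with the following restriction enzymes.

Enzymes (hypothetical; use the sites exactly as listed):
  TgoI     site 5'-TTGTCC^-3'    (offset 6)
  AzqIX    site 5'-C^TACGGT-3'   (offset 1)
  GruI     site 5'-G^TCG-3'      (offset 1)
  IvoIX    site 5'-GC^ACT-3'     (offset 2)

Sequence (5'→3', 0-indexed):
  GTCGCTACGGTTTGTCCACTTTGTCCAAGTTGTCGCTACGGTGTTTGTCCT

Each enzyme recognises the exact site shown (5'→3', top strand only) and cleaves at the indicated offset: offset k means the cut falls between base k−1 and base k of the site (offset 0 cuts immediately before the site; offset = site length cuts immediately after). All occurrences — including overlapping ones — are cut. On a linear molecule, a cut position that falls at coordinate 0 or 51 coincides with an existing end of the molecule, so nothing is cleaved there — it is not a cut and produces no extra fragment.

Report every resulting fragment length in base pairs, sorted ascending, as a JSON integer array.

[1,1,4,4,6,9,12,14]

Per-enzyme occurrences:
  TgoI (TTGTCC, off=6): starts [11, 20, 44] → cuts [17, 26, 50]
  AzqIX (CTACGGT, off=1): starts [4, 35] → cuts [5, 36]
  GruI (GTCG, off=1): starts [0, 31] → cuts [1, 32]
  IvoIX (GCACT, off=2): no sites

Pooled cuts: [1, 5, 17, 26, 32, 36, 50]

Fragments:
  [0,1): 1 bp
  [1,5): 4 bp
  [5,17): 12 bp
  [17,26): 9 bp
  [26,32): 6 bp
  [32,36): 4 bp
  [36,50): 14 bp
  [50,51): 1 bp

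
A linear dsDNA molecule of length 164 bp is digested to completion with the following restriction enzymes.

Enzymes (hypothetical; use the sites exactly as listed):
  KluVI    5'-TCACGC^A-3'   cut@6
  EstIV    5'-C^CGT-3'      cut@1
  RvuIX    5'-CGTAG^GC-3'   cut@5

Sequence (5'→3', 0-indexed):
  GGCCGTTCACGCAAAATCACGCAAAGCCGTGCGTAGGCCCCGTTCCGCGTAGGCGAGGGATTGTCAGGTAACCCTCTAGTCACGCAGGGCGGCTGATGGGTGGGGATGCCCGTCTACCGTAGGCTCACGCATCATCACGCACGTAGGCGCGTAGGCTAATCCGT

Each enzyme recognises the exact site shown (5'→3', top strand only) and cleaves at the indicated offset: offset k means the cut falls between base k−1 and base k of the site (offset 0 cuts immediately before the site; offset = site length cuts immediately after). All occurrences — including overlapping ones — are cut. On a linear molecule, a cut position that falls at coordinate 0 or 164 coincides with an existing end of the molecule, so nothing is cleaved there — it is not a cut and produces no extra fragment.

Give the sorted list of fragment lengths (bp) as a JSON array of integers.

Site scan:
  KluVI TCACGCA/6: at [6, 16, 79, 124, 134] ⇒ [12, 22, 85, 130, 140]
  EstIV CCGT/1: at [2, 26, 39, 109, 116, 160] ⇒ [3, 27, 40, 110, 117, 161]
  RvuIX CGTAGGC/5: at [31, 47, 117, 141, 149] ⇒ [36, 52, 122, 146, 154]

All cut coordinates (distinct, sorted): [3, 12, 22, 27, 36, 40, 52, 85, 110, 117, 122, 130, 140, 146, 154, 161]

Fragments:
  [0,3): 3 bp
  [3,12): 9 bp
  [12,22): 10 bp
  [22,27): 5 bp
  [27,36): 9 bp
  [36,40): 4 bp
  [40,52): 12 bp
  [52,85): 33 bp
  [85,110): 25 bp
  [110,117): 7 bp
  [117,122): 5 bp
  [122,130): 8 bp
  [130,140): 10 bp
  [140,146): 6 bp
  [146,154): 8 bp
  [154,161): 7 bp
  [161,164): 3 bp

[3,3,4,5,5,6,7,7,8,8,9,9,10,10,12,25,33]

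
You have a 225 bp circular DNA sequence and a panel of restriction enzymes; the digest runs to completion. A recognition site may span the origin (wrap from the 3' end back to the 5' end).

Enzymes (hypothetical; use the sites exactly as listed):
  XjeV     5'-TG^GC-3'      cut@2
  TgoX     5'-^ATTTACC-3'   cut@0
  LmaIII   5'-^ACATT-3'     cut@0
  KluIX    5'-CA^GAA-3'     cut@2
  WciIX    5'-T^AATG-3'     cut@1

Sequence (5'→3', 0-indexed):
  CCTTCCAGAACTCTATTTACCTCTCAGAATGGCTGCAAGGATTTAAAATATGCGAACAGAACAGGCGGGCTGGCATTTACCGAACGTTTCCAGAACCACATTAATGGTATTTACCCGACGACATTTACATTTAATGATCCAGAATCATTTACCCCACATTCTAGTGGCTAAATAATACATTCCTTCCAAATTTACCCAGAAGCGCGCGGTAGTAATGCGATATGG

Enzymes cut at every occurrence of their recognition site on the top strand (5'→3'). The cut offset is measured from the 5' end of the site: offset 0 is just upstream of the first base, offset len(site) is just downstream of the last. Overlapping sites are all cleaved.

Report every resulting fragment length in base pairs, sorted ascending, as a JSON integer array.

Scan for sites:
  XjeV TGGC/2: at [29, 70, 164, 222] ⇒ [31, 72, 166, 224]
  TgoX ATTTACC/0: at [14, 74, 108, 146, 189] ⇒ [14, 74, 108, 146, 189]
  LmaIII ACATT/0: at [97, 120, 126, 155, 176] ⇒ [97, 120, 126, 155, 176]
  KluIX CAGAA/2: at [5, 24, 56, 90, 139, 196] ⇒ [7, 26, 58, 92, 141, 198]
  WciIX TAATG/1: at [101, 131, 212] ⇒ [102, 132, 213]

Pooled cuts: [7, 14, 26, 31, 58, 72, 74, 92, 97, 102, 108, 120, 126, 132, 141, 146, 155, 166, 176, 189, 198, 213, 224]

Fragments:
  7→14: 7 bp
  14→26: 12 bp
  26→31: 5 bp
  31→58: 27 bp
  58→72: 14 bp
  72→74: 2 bp
  74→92: 18 bp
  92→97: 5 bp
  97→102: 5 bp
  102→108: 6 bp
  108→120: 12 bp
  120→126: 6 bp
  126→132: 6 bp
  132→141: 9 bp
  141→146: 5 bp
  146→155: 9 bp
  155→166: 11 bp
  166→176: 10 bp
  176→189: 13 bp
  189→198: 9 bp
  198→213: 15 bp
  213→224: 11 bp
  224→7 (wrap): 225-224+7 = 8 bp

[2,5,5,5,5,6,6,6,7,8,9,9,9,10,11,11,12,12,13,14,15,18,27]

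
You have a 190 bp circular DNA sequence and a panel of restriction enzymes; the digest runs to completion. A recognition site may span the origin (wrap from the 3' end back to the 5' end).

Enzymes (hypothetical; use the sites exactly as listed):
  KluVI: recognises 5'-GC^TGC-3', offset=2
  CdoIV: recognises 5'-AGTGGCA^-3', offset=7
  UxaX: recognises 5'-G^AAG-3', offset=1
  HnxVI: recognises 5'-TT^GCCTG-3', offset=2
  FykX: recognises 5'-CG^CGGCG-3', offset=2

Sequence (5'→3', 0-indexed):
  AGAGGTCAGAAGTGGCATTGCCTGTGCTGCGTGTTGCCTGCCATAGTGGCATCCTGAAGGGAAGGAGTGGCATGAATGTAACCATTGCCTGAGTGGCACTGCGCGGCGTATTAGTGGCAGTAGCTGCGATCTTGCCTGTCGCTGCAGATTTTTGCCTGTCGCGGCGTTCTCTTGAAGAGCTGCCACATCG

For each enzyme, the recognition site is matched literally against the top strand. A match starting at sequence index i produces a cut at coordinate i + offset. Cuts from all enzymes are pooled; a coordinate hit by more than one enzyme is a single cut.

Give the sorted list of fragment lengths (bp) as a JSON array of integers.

Scan for sites:
  KluVI (GCTGC, off=2): starts [25, 122, 140, 178] → cuts [27, 124, 142, 180]
  CdoIV (AGTGGCA, off=7): starts [10, 44, 65, 91, 112] → cuts [17, 51, 72, 98, 119]
  UxaX (GAAG, off=1): starts [8, 55, 60, 173] → cuts [9, 56, 61, 174]
  HnxVI (TTGCCTG, off=2): starts [17, 33, 84, 131, 151] → cuts [19, 35, 86, 133, 153]
  FykX (CGCGGCG, off=2): starts [101, 159] → cuts [103, 161]

Pooled cuts: [9, 17, 19, 27, 35, 51, 56, 61, 72, 86, 98, 103, 119, 124, 133, 142, 153, 161, 174, 180]

Fragment lengths:
  9→17: 8 bp
  17→19: 2 bp
  19→27: 8 bp
  27→35: 8 bp
  35→51: 16 bp
  51→56: 5 bp
  56→61: 5 bp
  61→72: 11 bp
  72→86: 14 bp
  86→98: 12 bp
  98→103: 5 bp
  103→119: 16 bp
  119→124: 5 bp
  124→133: 9 bp
  133→142: 9 bp
  142→153: 11 bp
  153→161: 8 bp
  161→174: 13 bp
  174→180: 6 bp
  180→9 (wrap): 190-180+9 = 19 bp

[2,5,5,5,5,6,8,8,8,8,9,9,11,11,12,13,14,16,16,19]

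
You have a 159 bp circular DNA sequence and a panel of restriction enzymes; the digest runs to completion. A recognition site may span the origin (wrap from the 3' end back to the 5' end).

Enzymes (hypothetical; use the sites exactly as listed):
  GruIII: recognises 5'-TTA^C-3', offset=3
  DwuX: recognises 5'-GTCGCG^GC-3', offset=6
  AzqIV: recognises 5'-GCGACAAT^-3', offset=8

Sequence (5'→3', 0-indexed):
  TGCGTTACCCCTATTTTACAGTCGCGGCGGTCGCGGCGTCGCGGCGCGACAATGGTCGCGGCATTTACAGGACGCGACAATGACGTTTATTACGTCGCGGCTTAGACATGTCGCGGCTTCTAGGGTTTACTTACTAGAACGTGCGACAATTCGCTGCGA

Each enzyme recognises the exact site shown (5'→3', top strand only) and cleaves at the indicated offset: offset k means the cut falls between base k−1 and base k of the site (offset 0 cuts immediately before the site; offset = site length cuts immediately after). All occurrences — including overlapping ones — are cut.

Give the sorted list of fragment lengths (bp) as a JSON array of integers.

Scan for sites:
  GruIII TTAC/3: at [4, 15, 64, 89, 126, 130] ⇒ [7, 18, 67, 92, 129, 133]
  DwuX GTCGCGGC/6: at [20, 29, 37, 54, 93, 109] ⇒ [26, 35, 43, 60, 99, 115]
  AzqIV GCGACAAT/8: at [45, 73, 142] ⇒ [53, 81, 150]

All cut coordinates (distinct, sorted): [7, 18, 26, 35, 43, 53, 60, 67, 81, 92, 99, 115, 129, 133, 150]

Fragments:
  7→18: 11 bp
  18→26: 8 bp
  26→35: 9 bp
  35→43: 8 bp
  43→53: 10 bp
  53→60: 7 bp
  60→67: 7 bp
  67→81: 14 bp
  81→92: 11 bp
  92→99: 7 bp
  99→115: 16 bp
  115→129: 14 bp
  129→133: 4 bp
  133→150: 17 bp
  150→7 (wrap): 159-150+7 = 16 bp

[4,7,7,7,8,8,9,10,11,11,14,14,16,16,17]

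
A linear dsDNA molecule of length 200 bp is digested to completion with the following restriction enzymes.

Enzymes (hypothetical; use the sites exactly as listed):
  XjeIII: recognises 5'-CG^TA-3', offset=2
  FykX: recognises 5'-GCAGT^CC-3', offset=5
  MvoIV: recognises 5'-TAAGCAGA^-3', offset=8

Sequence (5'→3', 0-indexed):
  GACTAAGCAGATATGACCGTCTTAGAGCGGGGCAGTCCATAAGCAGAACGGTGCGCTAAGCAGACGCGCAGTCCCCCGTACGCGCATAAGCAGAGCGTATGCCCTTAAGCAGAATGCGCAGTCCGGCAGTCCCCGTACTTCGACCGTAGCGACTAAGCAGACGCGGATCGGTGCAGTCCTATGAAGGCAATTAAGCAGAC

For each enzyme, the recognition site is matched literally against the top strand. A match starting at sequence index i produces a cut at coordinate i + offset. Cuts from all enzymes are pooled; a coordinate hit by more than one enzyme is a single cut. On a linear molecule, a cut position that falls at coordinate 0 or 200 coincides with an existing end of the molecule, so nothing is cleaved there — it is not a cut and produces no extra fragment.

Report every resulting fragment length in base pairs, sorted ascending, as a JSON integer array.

Per-enzyme occurrences:
  XjeIII (CGTA, off=2): starts [76, 95, 133, 144] → cuts [78, 97, 135, 146]
  FykX (GCAGTCC, off=5): starts [31, 67, 117, 125, 172] → cuts [36, 72, 122, 130, 177]
  MvoIV (TAAGCAGA, off=8): starts [3, 39, 56, 86, 105, 153, 191] → cuts [11, 47, 64, 94, 113, 161, 199]

Pooled cuts: [11, 36, 47, 64, 72, 78, 94, 97, 113, 122, 130, 135, 146, 161, 177, 199]

Fragment lengths:
  [0,11): 11 bp
  [11,36): 25 bp
  [36,47): 11 bp
  [47,64): 17 bp
  [64,72): 8 bp
  [72,78): 6 bp
  [78,94): 16 bp
  [94,97): 3 bp
  [97,113): 16 bp
  [113,122): 9 bp
  [122,130): 8 bp
  [130,135): 5 bp
  [135,146): 11 bp
  [146,161): 15 bp
  [161,177): 16 bp
  [177,199): 22 bp
  [199,200): 1 bp

[1,3,5,6,8,8,9,11,11,11,15,16,16,16,17,22,25]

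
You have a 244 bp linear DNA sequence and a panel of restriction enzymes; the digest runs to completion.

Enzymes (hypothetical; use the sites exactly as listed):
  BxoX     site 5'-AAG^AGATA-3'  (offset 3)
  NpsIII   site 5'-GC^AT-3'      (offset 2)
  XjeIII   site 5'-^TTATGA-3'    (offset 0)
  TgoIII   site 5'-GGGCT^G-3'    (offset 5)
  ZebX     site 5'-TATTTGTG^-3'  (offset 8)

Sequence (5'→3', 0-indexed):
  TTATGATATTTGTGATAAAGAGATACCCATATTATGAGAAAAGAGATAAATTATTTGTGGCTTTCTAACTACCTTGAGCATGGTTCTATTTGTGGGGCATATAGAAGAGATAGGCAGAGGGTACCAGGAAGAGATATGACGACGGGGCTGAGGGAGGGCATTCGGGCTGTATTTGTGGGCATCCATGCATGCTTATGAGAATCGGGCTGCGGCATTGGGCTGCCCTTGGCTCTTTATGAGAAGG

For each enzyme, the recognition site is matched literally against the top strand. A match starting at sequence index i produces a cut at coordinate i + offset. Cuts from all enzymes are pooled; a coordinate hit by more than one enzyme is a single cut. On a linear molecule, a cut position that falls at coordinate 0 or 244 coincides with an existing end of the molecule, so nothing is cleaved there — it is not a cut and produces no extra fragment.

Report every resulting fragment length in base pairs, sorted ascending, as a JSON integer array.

Scan for sites:
  BxoX AAGAGATA/3: at [17, 40, 104, 128] ⇒ [20, 43, 107, 131]
  NpsIII GCAT/2: at [77, 96, 157, 178, 186, 211] ⇒ [79, 98, 159, 180, 188, 213]
  XjeIII TTATGA/0: at [0, 31, 192, 233] ⇒ [31, 192, 233] (position 0 is a terminus of the linear molecule — no cut)
  TgoIII GGGCTG/5: at [144, 163, 203, 216] ⇒ [149, 168, 208, 221]
  ZebX TATTTGTG/8: at [6, 51, 86, 169] ⇒ [14, 59, 94, 177]

Pooled cuts: [14, 20, 31, 43, 59, 79, 94, 98, 107, 131, 149, 159, 168, 177, 180, 188, 192, 208, 213, 221, 233]

Fragment lengths:
  [0,14): 14 bp
  [14,20): 6 bp
  [20,31): 11 bp
  [31,43): 12 bp
  [43,59): 16 bp
  [59,79): 20 bp
  [79,94): 15 bp
  [94,98): 4 bp
  [98,107): 9 bp
  [107,131): 24 bp
  [131,149): 18 bp
  [149,159): 10 bp
  [159,168): 9 bp
  [168,177): 9 bp
  [177,180): 3 bp
  [180,188): 8 bp
  [188,192): 4 bp
  [192,208): 16 bp
  [208,213): 5 bp
  [213,221): 8 bp
  [221,233): 12 bp
  [233,244): 11 bp

[3,4,4,5,6,8,8,9,9,9,10,11,11,12,12,14,15,16,16,18,20,24]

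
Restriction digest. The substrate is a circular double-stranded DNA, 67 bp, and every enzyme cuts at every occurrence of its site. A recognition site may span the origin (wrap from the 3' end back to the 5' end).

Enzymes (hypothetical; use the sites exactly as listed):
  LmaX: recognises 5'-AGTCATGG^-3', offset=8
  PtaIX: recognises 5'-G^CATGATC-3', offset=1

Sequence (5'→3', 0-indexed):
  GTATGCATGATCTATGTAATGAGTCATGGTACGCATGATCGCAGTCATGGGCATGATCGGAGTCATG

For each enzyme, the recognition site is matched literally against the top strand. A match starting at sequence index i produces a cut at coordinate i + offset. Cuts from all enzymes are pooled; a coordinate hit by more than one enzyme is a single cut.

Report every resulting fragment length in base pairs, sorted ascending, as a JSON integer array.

Scan for sites:
  LmaX AGTCATGG/8: at [21, 42, 60] ⇒ [1, 29, 50]
  PtaIX GCATGATC/1: at [4, 32, 50] ⇒ [5, 33, 51]

All cut coordinates (distinct, sorted): [1, 5, 29, 33, 50, 51]

Fragments:
  1→5: 4 bp
  5→29: 24 bp
  29→33: 4 bp
  33→50: 17 bp
  50→51: 1 bp
  51→1 (wrap): 67-51+1 = 17 bp

[1,4,4,17,17,24]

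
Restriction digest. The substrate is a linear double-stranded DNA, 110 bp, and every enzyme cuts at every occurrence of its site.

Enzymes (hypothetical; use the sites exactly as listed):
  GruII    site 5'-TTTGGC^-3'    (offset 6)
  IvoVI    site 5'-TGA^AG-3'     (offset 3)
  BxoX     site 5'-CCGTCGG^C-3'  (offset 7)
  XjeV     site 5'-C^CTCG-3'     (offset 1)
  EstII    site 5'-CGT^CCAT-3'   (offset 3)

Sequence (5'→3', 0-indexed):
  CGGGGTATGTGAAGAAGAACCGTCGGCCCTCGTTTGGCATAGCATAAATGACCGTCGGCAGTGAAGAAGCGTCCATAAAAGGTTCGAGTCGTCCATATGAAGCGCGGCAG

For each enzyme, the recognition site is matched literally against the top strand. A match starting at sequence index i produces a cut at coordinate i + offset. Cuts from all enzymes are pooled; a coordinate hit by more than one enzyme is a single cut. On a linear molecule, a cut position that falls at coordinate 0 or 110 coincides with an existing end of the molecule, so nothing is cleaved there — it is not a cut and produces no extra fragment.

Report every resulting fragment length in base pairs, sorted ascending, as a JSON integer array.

Scan for sites:
  GruII TTTGGC/6: at [32] ⇒ [38]
  IvoVI TGAAG/3: at [9, 61, 97] ⇒ [12, 64, 100]
  BxoX CCGTCGGC/7: at [19, 51] ⇒ [26, 58]
  XjeV CCTCG/1: at [27] ⇒ [28]
  EstII CGTCCAT/3: at [69, 89] ⇒ [72, 92]

Pooled cuts: [12, 26, 28, 38, 58, 64, 72, 92, 100]

Fragments:
  [0,12): 12 bp
  [12,26): 14 bp
  [26,28): 2 bp
  [28,38): 10 bp
  [38,58): 20 bp
  [58,64): 6 bp
  [64,72): 8 bp
  [72,92): 20 bp
  [92,100): 8 bp
  [100,110): 10 bp

[2,6,8,8,10,10,12,14,20,20]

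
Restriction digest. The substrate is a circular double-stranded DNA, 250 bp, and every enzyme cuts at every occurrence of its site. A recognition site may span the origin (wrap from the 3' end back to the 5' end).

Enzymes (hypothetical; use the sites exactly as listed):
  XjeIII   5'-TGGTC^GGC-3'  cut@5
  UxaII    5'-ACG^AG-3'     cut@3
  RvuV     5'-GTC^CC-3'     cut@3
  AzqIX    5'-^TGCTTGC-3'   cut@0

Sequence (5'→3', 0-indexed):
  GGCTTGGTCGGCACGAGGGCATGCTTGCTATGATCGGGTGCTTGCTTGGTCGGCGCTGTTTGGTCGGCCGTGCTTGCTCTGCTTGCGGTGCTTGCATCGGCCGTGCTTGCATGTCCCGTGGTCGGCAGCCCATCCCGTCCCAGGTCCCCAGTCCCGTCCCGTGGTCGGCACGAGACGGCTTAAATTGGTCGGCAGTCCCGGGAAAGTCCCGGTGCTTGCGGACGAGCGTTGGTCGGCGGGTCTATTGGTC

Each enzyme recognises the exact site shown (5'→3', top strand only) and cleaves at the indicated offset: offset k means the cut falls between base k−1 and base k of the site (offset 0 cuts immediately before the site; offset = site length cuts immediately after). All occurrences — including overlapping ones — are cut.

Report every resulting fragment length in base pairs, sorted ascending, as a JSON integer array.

Site scan:
  XjeIII (TGGTCGGC, off=5): starts [4, 46, 60, 118, 161, 185, 229, 245] → cuts [0, 9, 51, 65, 123, 166, 190, 234]
  UxaII (ACGAG, off=3): starts [12, 169, 221] → cuts [15, 172, 224]
  RvuV (GTCCC, off=3): starts [112, 136, 143, 150, 155, 194, 205] → cuts [115, 139, 146, 153, 158, 197, 208]
  AzqIX (TGCTTGC, off=0): starts [21, 38, 70, 79, 88, 103, 212] → cuts [21, 38, 70, 79, 88, 103, 212]

All cut coordinates (distinct, sorted): [0, 9, 15, 21, 38, 51, 65, 70, 79, 88, 103, 115, 123, 139, 146, 153, 158, 166, 172, 190, 197, 208, 212, 224, 234]

Fragment lengths:
  0→9: 9 bp
  9→15: 6 bp
  15→21: 6 bp
  21→38: 17 bp
  38→51: 13 bp
  51→65: 14 bp
  65→70: 5 bp
  70→79: 9 bp
  79→88: 9 bp
  88→103: 15 bp
  103→115: 12 bp
  115→123: 8 bp
  123→139: 16 bp
  139→146: 7 bp
  146→153: 7 bp
  153→158: 5 bp
  158→166: 8 bp
  166→172: 6 bp
  172→190: 18 bp
  190→197: 7 bp
  197→208: 11 bp
  208→212: 4 bp
  212→224: 12 bp
  224→234: 10 bp
  234→0 (wrap): 250-234+0 = 16 bp

[4,5,5,6,6,6,7,7,7,8,8,9,9,9,10,11,12,12,13,14,15,16,16,17,18]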